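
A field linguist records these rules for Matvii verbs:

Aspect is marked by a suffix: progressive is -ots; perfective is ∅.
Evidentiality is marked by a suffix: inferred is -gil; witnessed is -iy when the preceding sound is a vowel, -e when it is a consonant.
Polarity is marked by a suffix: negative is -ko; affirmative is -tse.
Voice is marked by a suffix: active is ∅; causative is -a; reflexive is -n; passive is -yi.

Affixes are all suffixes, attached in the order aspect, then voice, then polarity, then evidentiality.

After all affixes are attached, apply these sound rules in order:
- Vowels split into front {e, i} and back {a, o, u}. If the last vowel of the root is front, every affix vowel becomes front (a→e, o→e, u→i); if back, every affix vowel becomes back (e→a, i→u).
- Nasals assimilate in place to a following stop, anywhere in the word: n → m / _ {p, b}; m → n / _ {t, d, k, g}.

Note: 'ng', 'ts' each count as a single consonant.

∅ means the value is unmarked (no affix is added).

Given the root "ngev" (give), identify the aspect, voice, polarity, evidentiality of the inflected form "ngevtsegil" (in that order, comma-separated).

perfective, active, affirmative, inferred

Segment: ngev-tse-gil.
aspect: ∅ → perfective.
voice: ∅ → active.
polarity: -tse → affirmative.
evidentiality: -gil → inferred.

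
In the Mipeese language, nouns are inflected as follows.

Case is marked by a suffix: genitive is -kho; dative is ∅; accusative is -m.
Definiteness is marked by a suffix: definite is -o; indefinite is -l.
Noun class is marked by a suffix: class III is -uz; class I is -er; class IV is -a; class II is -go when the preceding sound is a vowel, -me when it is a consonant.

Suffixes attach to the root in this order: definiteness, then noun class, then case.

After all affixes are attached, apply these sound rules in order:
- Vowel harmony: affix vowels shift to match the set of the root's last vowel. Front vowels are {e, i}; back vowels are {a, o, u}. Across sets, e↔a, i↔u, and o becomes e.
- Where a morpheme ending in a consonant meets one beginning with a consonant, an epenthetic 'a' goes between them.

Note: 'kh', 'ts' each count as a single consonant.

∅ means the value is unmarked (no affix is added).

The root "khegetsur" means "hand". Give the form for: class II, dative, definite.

Attach definiteness definite -o → khegetsuro.
Attach noun class class II -go (after vowel 'o') → khegetsurogo.
case = dative: zero marking, form stays khegetsurogo.
Vowel harmony: no change.
Epenthesis: no change.

khegetsurogo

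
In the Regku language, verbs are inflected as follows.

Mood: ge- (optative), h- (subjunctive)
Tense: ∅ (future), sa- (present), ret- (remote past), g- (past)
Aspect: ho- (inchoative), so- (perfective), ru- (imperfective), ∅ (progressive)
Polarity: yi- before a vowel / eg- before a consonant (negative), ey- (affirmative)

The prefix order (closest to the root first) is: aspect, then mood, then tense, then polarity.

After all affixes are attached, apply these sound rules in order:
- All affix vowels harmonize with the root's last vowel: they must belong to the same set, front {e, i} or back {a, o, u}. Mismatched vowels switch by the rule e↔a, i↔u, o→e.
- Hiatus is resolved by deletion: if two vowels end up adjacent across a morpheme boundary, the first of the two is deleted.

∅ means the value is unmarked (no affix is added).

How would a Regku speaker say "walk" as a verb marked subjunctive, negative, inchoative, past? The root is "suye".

egghhesuye

Attach aspect inchoative ho- → hosuye.
Attach mood subjunctive h- → hhosuye.
Attach tense past g- → ghhosuye.
Attach polarity negative eg- (before consonant 'g') → egghhosuye.
Apply vowel harmony: egghhosuye → egghhesuye.
Vowel deletion: no change.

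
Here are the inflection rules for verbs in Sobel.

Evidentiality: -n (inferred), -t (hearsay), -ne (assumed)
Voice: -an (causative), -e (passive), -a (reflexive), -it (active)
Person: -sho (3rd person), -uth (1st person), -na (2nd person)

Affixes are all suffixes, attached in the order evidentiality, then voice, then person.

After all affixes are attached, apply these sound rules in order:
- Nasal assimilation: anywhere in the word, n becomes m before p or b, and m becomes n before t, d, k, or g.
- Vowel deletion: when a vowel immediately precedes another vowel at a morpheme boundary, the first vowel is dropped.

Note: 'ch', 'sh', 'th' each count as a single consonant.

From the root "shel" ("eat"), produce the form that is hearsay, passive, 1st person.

Attach evidentiality hearsay -t → shelt.
Attach voice passive -e → shelte.
Attach person 1st person -uth → shelteuth.
Nasal assimilation: no change.
Apply vowel deletion: shelteuth → sheltuth.

sheltuth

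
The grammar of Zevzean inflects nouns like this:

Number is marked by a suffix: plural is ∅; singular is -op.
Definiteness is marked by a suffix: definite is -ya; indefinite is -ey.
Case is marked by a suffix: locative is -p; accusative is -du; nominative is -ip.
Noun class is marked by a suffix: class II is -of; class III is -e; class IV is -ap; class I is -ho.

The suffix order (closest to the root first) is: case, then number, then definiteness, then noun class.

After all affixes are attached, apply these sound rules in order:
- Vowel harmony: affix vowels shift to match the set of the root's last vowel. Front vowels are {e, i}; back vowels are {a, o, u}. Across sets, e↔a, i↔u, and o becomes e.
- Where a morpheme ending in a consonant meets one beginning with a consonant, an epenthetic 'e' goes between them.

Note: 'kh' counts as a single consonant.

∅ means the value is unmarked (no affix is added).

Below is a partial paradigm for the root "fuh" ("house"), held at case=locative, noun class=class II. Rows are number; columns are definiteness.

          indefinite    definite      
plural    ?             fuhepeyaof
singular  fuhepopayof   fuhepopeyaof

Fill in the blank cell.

Attach case locative -p → fuhp.
number = plural: zero marking, form stays fuhp.
Attach definiteness indefinite -ey → fuhpey.
Attach noun class class II -of → fuhpeyof.
Apply vowel harmony: fuhpeyof → fuhpayof.
Apply epenthesis: fuhpayof → fuhepayof.

fuhepayof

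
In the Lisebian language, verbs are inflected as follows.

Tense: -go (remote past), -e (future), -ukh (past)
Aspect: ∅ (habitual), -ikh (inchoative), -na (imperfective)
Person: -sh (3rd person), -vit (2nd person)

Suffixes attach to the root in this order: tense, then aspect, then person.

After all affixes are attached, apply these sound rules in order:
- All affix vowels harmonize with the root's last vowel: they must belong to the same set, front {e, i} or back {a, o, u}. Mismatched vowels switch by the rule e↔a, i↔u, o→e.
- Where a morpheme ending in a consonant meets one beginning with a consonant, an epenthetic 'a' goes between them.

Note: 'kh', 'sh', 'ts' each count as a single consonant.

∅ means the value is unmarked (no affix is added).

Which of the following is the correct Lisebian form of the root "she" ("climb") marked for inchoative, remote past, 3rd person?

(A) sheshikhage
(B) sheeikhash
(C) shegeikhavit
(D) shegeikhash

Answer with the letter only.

D

Attach tense remote past -go → shego.
Attach aspect inchoative -ikh → shegoikh.
Attach person 3rd person -sh → shegoikhsh.
Apply vowel harmony: shegoikhsh → shegeikhsh.
Apply epenthesis: shegeikhsh → shegeikhash.
So the correct form is shegeikhash, option (D).
(A) sheshikhage is wrong: it has the affixes in the wrong order.
(C) shegeikhavit is wrong: it uses 2nd person instead of 3rd person for person.
(B) sheeikhash is wrong: it uses future instead of remote past for tense.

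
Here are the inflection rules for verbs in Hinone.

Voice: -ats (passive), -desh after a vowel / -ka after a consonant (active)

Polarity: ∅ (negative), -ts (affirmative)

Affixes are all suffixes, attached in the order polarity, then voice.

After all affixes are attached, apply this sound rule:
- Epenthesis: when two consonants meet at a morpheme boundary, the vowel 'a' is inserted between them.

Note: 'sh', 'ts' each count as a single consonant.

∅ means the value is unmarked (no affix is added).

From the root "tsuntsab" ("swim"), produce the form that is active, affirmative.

Attach polarity affirmative -ts → tsuntsabts.
Attach voice active -ka (after consonant 'ts') → tsuntsabtska.
Apply epenthesis: tsuntsabtska → tsuntsabatsaka.

tsuntsabatsaka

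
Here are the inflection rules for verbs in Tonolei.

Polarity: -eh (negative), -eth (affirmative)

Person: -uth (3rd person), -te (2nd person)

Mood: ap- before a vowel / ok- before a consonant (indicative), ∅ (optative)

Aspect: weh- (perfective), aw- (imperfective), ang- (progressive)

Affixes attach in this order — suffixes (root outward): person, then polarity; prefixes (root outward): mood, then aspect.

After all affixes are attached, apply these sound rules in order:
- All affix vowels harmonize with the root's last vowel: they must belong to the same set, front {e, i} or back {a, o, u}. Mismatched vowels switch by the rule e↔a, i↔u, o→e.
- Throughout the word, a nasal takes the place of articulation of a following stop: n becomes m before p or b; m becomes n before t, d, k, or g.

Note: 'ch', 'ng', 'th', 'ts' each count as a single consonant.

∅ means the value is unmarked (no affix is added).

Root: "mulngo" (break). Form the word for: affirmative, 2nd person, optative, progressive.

angmulngotaath

Attach person 2nd person -te → mulngote.
mood = optative: zero marking, form stays mulngote.
Attach aspect progressive ang- → angmulngote.
Attach polarity affirmative -eth → angmulngoteeth.
Apply vowel harmony: angmulngoteeth → angmulngotaath.
Nasal assimilation: no change.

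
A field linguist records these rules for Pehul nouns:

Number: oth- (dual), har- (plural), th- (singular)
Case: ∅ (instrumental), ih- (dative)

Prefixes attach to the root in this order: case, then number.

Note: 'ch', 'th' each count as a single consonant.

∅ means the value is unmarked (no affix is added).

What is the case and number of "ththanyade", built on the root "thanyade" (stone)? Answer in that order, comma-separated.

Segment: th-thanyade.
case: ∅ → instrumental.
number: th- → singular.

instrumental, singular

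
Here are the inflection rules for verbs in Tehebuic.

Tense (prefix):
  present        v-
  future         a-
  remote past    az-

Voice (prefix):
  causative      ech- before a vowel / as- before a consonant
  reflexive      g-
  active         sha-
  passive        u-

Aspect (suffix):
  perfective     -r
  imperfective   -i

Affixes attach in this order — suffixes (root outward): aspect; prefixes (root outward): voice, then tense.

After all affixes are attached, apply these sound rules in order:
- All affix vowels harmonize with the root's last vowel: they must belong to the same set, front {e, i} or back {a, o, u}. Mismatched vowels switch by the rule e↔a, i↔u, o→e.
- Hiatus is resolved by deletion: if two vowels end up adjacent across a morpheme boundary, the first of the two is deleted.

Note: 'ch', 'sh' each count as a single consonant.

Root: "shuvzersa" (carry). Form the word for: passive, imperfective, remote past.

Attach aspect imperfective -i → shuvzersai.
Attach voice passive u- → ushuvzersai.
Attach tense remote past az- → azushuvzersai.
Apply vowel harmony: azushuvzersai → azushuvzersau.
Apply vowel deletion: azushuvzersau → azushuvzersu.

azushuvzersu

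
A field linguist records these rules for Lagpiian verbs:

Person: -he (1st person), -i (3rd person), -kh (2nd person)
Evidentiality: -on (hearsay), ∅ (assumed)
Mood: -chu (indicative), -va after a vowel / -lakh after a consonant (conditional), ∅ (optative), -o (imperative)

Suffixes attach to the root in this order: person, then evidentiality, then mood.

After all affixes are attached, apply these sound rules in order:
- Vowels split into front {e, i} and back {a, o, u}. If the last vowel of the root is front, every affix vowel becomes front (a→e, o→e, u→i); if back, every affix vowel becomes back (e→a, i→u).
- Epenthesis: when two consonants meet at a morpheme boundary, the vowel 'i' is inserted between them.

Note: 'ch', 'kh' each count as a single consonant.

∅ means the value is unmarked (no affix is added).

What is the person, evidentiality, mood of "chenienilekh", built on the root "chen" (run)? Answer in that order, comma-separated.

3rd person, hearsay, conditional

Segment: chen-i-on-lakh.
person: -i → 3rd person.
evidentiality: -on → hearsay.
mood: -va/lakh → conditional.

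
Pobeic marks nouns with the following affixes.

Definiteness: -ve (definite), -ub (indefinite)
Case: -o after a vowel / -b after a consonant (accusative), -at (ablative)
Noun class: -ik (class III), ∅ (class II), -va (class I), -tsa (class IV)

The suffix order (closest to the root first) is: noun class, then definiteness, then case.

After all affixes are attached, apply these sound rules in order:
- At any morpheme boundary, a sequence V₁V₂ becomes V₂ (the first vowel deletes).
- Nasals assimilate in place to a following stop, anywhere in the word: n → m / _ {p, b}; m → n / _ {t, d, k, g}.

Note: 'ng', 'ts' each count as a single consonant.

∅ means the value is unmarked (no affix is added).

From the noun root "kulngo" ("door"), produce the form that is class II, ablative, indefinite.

kulngubat

noun class = class II: zero marking, form stays kulngo.
Attach definiteness indefinite -ub → kulngoub.
Attach case ablative -at → kulngoubat.
Apply vowel deletion: kulngoubat → kulngubat.
Nasal assimilation: no change.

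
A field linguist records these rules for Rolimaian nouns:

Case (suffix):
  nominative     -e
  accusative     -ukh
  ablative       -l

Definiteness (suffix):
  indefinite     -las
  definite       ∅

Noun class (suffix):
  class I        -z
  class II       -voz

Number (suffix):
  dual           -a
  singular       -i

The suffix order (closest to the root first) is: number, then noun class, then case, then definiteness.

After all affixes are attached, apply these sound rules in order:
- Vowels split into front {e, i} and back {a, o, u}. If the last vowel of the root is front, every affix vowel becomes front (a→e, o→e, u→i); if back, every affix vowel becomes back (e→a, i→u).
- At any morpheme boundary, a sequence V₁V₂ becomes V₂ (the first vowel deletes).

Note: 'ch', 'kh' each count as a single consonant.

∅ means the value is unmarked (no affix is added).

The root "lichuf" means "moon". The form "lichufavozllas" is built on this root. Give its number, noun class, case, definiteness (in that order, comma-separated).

Segment: lichuf-a-voz-l-las.
number: -a → dual.
noun class: -voz → class II.
case: -l → ablative.
definiteness: -las → indefinite.

dual, class II, ablative, indefinite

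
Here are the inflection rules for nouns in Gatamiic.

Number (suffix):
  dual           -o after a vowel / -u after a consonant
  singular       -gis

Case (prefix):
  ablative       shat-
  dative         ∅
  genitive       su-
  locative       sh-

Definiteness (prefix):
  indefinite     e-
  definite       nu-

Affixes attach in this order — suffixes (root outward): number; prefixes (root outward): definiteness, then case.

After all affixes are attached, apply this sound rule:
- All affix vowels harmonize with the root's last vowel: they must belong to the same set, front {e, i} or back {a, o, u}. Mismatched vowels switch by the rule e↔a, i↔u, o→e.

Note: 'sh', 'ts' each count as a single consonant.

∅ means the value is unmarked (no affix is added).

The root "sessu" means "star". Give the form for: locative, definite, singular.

shnusessugus

Attach number singular -gis → sessugis.
Attach definiteness definite nu- → nusessugis.
Attach case locative sh- → shnusessugis.
Apply vowel harmony: shnusessugis → shnusessugus.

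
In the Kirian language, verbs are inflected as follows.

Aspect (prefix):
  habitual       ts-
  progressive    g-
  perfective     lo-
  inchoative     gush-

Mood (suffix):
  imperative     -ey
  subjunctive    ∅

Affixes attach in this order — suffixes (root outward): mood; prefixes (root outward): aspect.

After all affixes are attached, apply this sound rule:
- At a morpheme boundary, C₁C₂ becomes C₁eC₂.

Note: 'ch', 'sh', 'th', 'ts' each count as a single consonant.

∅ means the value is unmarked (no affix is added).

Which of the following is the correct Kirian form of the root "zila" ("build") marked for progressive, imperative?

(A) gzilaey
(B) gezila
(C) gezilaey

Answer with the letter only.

C

Attach mood imperative -ey → zilaey.
Attach aspect progressive g- → gzilaey.
Apply epenthesis: gzilaey → gezilaey.
So the correct form is gezilaey, option (C).
(B) gezila is wrong: it uses subjunctive instead of imperative for mood.
(A) gzilaey is wrong: it fails to apply the sound rule(s).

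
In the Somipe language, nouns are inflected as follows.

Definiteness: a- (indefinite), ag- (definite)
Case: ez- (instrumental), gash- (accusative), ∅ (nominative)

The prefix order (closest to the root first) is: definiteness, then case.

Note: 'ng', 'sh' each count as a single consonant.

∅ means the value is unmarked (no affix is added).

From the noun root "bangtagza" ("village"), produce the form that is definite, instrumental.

Attach definiteness definite ag- → agbangtagza.
Attach case instrumental ez- → ezagbangtagza.

ezagbangtagza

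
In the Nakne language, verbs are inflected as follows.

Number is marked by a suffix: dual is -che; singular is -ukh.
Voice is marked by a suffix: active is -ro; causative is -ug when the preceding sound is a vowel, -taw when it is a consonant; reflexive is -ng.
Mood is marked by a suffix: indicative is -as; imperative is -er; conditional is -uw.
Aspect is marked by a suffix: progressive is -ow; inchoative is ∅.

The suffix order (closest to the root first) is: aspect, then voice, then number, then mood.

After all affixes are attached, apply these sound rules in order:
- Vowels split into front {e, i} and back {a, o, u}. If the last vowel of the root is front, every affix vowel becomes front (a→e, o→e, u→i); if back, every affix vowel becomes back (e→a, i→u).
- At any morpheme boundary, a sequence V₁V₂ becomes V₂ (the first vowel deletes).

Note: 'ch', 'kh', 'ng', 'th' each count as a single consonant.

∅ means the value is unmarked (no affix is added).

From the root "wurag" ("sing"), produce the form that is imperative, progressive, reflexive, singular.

Attach aspect progressive -ow → wuragow.
Attach voice reflexive -ng → wuragowng.
Attach number singular -ukh → wuragowngukh.
Attach mood imperative -er → wuragowngukher.
Apply vowel harmony: wuragowngukher → wuragowngukhar.
Vowel deletion: no change.

wuragowngukhar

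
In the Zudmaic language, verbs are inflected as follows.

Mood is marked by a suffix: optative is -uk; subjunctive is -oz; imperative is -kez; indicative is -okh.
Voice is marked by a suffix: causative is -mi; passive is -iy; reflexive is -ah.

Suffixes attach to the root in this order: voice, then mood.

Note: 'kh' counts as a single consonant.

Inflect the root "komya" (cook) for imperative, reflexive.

komyaahkez

Attach voice reflexive -ah → komyaah.
Attach mood imperative -kez → komyaahkez.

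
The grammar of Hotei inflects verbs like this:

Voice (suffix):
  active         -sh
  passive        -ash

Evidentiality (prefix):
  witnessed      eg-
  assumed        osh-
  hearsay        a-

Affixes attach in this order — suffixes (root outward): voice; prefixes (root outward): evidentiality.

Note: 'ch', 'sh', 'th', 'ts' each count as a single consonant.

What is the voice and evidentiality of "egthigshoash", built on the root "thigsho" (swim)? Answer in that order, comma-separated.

passive, witnessed

Segment: eg-thigsho-ash.
voice: -ash → passive.
evidentiality: eg- → witnessed.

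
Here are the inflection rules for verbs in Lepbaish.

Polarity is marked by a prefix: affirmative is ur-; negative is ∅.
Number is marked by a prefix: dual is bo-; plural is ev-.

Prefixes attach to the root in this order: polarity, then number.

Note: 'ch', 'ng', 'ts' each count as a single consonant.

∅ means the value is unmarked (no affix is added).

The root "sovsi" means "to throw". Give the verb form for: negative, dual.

bosovsi

polarity = negative: zero marking, form stays sovsi.
Attach number dual bo- → bosovsi.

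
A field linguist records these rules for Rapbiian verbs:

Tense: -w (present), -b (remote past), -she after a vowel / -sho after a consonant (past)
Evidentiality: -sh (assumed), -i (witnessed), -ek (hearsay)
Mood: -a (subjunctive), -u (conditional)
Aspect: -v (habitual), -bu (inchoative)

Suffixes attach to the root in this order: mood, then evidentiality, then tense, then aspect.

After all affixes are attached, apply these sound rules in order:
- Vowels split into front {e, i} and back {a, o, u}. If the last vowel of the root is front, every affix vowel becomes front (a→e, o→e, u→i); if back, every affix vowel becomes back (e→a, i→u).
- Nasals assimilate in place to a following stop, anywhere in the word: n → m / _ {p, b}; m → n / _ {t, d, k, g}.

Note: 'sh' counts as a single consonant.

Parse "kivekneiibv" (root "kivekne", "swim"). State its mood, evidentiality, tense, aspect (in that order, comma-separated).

Segment: kivekne-u-i-b-v.
mood: -u → conditional.
evidentiality: -i → witnessed.
tense: -b → remote past.
aspect: -v → habitual.

conditional, witnessed, remote past, habitual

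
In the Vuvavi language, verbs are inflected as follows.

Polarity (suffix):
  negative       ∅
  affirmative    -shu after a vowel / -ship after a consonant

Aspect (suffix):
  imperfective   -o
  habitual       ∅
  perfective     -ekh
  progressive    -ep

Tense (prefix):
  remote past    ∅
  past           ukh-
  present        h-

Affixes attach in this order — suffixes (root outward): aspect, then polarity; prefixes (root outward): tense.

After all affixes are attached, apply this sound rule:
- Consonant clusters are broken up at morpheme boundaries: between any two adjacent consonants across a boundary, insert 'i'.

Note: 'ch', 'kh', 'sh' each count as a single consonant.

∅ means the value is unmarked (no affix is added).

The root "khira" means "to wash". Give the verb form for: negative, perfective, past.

ukhikhiraekh

Attach aspect perfective -ekh → khiraekh.
polarity = negative: zero marking, form stays khiraekh.
Attach tense past ukh- → ukhkhiraekh.
Apply epenthesis: ukhkhiraekh → ukhikhiraekh.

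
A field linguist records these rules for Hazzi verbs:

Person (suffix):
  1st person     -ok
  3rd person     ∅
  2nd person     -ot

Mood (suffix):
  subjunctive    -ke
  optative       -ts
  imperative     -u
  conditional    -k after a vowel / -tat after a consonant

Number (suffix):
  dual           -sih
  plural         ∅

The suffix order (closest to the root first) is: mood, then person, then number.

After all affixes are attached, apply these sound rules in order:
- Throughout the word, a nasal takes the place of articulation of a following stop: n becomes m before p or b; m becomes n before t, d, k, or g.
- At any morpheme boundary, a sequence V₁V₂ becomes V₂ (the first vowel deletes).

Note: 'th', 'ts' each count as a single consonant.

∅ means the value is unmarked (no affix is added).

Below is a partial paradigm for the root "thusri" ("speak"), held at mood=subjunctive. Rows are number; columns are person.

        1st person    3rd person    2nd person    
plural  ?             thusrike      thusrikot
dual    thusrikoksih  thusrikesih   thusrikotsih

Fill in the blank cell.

thusrikok

Attach mood subjunctive -ke → thusrike.
Attach person 1st person -ok → thusrikeok.
number = plural: zero marking, form stays thusrikeok.
Nasal assimilation: no change.
Apply vowel deletion: thusrikeok → thusrikok.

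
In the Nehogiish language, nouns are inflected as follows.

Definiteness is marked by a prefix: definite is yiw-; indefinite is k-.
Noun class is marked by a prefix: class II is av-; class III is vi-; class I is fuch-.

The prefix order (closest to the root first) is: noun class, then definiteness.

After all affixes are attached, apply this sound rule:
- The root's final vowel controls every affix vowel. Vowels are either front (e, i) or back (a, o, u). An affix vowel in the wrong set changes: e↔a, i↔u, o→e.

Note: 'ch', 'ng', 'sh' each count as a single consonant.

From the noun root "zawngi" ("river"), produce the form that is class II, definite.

Attach noun class class II av- → avzawngi.
Attach definiteness definite yiw- → yiwavzawngi.
Apply vowel harmony: yiwavzawngi → yiwevzawngi.

yiwevzawngi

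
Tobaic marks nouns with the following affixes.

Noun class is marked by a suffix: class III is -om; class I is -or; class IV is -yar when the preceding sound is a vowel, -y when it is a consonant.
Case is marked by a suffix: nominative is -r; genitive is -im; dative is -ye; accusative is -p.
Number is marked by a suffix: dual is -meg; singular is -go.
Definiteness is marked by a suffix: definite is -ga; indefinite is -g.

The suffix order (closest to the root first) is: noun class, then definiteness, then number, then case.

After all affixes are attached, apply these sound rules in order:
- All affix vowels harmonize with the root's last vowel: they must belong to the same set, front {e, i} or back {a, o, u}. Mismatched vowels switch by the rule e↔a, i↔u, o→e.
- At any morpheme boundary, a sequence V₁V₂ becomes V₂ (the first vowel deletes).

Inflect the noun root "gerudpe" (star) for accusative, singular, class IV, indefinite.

Attach noun class class IV -yar (after vowel 'e') → gerudpeyar.
Attach definiteness indefinite -g → gerudpeyarg.
Attach number singular -go → gerudpeyarggo.
Attach case accusative -p → gerudpeyarggop.
Apply vowel harmony: gerudpeyarggop → gerudpeyerggep.
Vowel deletion: no change.

gerudpeyerggep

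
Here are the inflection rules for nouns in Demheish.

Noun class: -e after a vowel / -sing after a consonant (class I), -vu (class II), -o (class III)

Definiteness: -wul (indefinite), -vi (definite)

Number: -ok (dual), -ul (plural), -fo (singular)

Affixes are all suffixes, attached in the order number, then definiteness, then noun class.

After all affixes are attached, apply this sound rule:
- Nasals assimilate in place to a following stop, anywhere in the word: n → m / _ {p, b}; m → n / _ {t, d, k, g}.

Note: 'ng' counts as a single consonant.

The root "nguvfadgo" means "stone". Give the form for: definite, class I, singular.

Attach number singular -fo → nguvfadgofo.
Attach definiteness definite -vi → nguvfadgofovi.
Attach noun class class I -e (after vowel 'i') → nguvfadgofovie.
Nasal assimilation: no change.

nguvfadgofovie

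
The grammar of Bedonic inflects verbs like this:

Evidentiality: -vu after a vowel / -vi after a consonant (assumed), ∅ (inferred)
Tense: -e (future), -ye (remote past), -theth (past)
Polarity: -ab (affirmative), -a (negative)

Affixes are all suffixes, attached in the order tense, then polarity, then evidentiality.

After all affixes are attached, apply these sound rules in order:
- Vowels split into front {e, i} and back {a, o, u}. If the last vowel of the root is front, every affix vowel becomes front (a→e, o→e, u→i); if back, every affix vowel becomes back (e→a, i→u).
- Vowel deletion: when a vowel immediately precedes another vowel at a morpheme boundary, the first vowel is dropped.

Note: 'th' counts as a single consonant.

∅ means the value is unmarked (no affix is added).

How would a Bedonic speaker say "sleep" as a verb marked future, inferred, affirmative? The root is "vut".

Attach tense future -e → vute.
Attach polarity affirmative -ab → vuteab.
evidentiality = inferred: zero marking, form stays vuteab.
Apply vowel harmony: vuteab → vutaab.
Apply vowel deletion: vutaab → vutab.

vutab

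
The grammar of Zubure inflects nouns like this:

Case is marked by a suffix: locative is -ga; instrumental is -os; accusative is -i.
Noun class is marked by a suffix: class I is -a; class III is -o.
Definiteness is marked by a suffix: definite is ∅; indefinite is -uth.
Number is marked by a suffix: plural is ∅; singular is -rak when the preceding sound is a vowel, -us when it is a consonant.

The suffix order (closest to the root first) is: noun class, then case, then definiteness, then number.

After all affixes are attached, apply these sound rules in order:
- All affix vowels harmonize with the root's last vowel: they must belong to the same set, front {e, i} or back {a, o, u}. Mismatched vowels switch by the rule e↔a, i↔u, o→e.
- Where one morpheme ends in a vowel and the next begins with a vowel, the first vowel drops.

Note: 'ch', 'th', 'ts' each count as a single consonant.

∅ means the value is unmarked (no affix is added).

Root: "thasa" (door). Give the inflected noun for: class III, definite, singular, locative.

Attach noun class class III -o → thasao.
Attach case locative -ga → thasaoga.
definiteness = definite: zero marking, form stays thasaoga.
Attach number singular -rak (after vowel 'a') → thasaogarak.
Vowel harmony: no change.
Apply vowel deletion: thasaogarak → thasogarak.

thasogarak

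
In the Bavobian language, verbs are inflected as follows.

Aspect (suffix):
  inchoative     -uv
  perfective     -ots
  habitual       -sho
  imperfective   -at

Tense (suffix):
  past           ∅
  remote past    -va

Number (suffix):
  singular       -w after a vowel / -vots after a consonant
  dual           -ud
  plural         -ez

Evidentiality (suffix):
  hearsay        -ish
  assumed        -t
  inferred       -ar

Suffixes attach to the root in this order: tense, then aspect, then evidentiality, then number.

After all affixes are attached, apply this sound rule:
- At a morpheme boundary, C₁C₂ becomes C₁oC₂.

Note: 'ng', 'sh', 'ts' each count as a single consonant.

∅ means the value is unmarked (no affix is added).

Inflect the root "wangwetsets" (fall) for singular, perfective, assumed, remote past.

wangwetsetsovaotsotovots

Attach tense remote past -va → wangwetsetsva.
Attach aspect perfective -ots → wangwetsetsvaots.
Attach evidentiality assumed -t → wangwetsetsvaotst.
Attach number singular -vots (after consonant 't') → wangwetsetsvaotstvots.
Apply epenthesis: wangwetsetsvaotstvots → wangwetsetsovaotsotovots.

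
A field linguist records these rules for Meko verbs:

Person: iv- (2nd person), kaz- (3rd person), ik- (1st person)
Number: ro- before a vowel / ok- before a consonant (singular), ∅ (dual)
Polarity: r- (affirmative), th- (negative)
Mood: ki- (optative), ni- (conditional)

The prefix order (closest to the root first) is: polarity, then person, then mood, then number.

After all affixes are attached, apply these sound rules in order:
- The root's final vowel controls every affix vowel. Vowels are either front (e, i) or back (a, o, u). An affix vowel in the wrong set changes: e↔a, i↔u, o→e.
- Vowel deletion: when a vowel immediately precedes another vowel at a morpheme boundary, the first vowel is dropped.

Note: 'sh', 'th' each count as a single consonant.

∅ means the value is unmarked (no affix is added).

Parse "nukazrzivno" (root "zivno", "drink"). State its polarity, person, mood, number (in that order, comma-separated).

affirmative, 3rd person, conditional, dual

Segment: ni-kaz-r-zivno.
polarity: r- → affirmative.
person: kaz- → 3rd person.
mood: ni- → conditional.
number: ∅ → dual.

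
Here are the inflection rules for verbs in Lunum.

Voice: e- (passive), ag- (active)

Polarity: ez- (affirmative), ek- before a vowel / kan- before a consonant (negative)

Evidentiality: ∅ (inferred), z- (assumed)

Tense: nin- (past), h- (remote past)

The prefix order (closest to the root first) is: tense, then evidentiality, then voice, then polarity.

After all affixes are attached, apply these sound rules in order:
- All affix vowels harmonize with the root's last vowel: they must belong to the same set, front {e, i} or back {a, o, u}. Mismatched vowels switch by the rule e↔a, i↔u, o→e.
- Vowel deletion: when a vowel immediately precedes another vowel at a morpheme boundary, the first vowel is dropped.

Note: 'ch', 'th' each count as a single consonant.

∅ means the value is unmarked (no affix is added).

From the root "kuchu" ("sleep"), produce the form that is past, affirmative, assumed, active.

azagznunkuchu

Attach tense past nin- → ninkuchu.
Attach evidentiality assumed z- → zninkuchu.
Attach voice active ag- → agzninkuchu.
Attach polarity affirmative ez- → ezagzninkuchu.
Apply vowel harmony: ezagzninkuchu → azagznunkuchu.
Vowel deletion: no change.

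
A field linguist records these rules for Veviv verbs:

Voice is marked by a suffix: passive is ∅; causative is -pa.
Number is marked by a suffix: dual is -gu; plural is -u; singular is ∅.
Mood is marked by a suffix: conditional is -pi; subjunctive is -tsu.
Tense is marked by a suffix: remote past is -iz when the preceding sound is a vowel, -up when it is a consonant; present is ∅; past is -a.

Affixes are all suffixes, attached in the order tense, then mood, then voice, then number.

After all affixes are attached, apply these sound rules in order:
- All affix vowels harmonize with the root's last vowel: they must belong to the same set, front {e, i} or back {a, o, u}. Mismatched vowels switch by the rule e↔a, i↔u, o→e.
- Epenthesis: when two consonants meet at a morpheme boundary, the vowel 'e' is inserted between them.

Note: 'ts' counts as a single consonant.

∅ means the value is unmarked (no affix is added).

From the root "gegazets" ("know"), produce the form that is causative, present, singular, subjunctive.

tense = present: zero marking, form stays gegazets.
Attach mood subjunctive -tsu → gegazetstsu.
Attach voice causative -pa → gegazetstsupa.
number = singular: zero marking, form stays gegazetstsupa.
Apply vowel harmony: gegazetstsupa → gegazetstsipe.
Apply epenthesis: gegazetstsipe → gegazetsetsipe.

gegazetsetsipe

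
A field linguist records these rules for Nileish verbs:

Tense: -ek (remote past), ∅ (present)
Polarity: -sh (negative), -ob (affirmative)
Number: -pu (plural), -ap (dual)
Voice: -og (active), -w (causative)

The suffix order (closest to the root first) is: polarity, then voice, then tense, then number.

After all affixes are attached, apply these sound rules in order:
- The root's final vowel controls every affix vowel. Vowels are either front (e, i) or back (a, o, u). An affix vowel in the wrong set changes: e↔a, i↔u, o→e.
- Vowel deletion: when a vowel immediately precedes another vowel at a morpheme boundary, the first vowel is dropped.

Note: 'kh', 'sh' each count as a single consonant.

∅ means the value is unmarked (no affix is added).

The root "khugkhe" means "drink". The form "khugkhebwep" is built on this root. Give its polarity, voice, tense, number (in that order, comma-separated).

affirmative, causative, present, dual

Segment: khugkhe-ob-w-ap.
polarity: -ob → affirmative.
voice: -w → causative.
tense: ∅ → present.
number: -ap → dual.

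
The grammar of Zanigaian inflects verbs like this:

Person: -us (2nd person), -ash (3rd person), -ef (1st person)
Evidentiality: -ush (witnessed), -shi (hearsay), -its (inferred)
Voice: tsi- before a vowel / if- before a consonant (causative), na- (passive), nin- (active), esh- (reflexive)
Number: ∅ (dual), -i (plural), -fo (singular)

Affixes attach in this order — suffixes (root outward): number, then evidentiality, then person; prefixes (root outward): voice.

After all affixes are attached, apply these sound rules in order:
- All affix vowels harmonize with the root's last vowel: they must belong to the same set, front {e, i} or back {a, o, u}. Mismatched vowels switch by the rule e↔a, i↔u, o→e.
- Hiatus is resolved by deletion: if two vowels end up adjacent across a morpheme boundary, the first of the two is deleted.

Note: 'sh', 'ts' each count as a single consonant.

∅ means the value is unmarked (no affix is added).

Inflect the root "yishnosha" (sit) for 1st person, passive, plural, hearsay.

nayishnoshushaf

Attach number plural -i → yishnoshai.
Attach evidentiality hearsay -shi → yishnoshaishi.
Attach person 1st person -ef → yishnoshaishief.
Attach voice passive na- → nayishnoshaishief.
Apply vowel harmony: nayishnoshaishief → nayishnoshaushuaf.
Apply vowel deletion: nayishnoshaushuaf → nayishnoshushaf.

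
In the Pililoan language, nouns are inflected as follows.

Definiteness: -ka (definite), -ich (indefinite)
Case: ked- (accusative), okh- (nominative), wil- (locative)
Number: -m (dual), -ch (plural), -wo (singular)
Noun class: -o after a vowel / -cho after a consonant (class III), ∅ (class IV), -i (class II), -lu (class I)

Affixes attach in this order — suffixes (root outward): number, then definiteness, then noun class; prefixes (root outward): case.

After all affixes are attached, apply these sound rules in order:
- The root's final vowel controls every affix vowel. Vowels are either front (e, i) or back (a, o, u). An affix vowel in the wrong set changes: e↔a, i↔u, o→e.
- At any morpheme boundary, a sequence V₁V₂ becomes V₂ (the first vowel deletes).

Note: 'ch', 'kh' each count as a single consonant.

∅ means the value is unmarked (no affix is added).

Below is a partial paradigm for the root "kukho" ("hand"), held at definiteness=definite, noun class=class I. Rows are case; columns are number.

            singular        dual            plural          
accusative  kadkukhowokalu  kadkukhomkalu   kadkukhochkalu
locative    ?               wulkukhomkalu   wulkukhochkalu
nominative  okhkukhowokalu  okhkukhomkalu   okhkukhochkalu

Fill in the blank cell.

wulkukhowokalu

Attach number singular -wo → kukhowo.
Attach case locative wil- → wilkukhowo.
Attach definiteness definite -ka → wilkukhowoka.
Attach noun class class I -lu → wilkukhowokalu.
Apply vowel harmony: wilkukhowokalu → wulkukhowokalu.
Vowel deletion: no change.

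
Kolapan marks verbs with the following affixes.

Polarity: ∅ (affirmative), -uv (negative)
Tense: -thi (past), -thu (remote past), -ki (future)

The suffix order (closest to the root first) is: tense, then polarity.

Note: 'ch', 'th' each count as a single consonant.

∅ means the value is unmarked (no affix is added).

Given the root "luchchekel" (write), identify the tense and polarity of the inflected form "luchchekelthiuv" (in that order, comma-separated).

past, negative

Segment: luchchekel-thi-uv.
tense: -thi → past.
polarity: -uv → negative.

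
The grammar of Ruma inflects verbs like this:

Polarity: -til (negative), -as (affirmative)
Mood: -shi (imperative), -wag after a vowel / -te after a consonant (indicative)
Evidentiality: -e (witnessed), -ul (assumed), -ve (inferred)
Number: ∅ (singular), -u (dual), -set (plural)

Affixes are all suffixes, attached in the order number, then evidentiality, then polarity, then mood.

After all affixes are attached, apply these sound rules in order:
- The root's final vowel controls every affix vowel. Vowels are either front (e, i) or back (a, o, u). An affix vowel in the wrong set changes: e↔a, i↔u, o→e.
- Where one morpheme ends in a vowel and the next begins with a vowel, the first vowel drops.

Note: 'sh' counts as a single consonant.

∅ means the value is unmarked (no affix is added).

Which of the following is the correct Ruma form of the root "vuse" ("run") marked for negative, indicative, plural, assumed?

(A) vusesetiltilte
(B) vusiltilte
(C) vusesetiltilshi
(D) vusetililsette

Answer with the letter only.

A

Attach number plural -set → vuseset.
Attach evidentiality assumed -ul → vusesetul.
Attach polarity negative -til → vusesetultil.
Attach mood indicative -te (after consonant 'l') → vusesetultilte.
Apply vowel harmony: vusesetultilte → vusesetiltilte.
Vowel deletion: no change.
So the correct form is vusesetiltilte, option (A).
(C) vusesetiltilshi is wrong: it uses imperative instead of indicative for mood.
(B) vusiltilte is wrong: it uses dual instead of plural for number.
(D) vusetililsette is wrong: it has the affixes in the wrong order.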